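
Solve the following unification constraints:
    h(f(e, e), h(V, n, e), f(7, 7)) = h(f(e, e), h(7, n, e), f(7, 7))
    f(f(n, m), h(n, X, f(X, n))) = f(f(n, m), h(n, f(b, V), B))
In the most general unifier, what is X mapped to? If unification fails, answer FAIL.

Decompose h/3: f(e, e) = f(e, e),  h(V, n, e) = h(7, n, e),  f(7, 7) = f(7, 7).
Delete trivial equation f(e, e) = f(e, e).
Decompose h/3: V = 7,  n = n,  e = e.
Bind V := 7; substituting into the one remaining equation that mentions V gives: f(f(n, m), h(n, X, f(X, n))) = f(f(n, m), h(n, f(b, 7), B)).
Delete trivial equation n = n.
Delete trivial equation e = e.
Delete trivial equation f(7, 7) = f(7, 7).
Decompose f/2: f(n, m) = f(n, m),  h(n, X, f(X, n)) = h(n, f(b, 7), B).
Delete trivial equation f(n, m) = f(n, m).
Decompose h/3: n = n,  X = f(b, 7),  f(X, n) = B.
Delete trivial equation n = n.
Bind X := f(b, 7); substituting into the remaining equation gives: f(f(b, 7), n) = B.
Bind B := f(f(b, 7), n).
MGU = { V ↦ 7, X ↦ f(b, 7), B ↦ f(f(b, 7), n) }, so X ↦ f(b, 7).

f(b, 7)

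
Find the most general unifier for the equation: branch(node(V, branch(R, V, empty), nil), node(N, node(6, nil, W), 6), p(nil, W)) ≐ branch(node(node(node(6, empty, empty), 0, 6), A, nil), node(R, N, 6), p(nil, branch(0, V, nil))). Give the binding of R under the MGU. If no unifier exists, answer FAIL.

Decompose branch/3: node(V, branch(R, V, empty), nil) ≐ node(node(node(6, empty, empty), 0, 6), A, nil),  node(N, node(6, nil, W), 6) ≐ node(R, N, 6),  p(nil, W) ≐ p(nil, branch(0, V, nil)).
Decompose node/3: V ≐ node(node(6, empty, empty), 0, 6),  branch(R, V, empty) ≐ A,  nil ≐ nil.
Bind V := node(node(6, empty, empty), 0, 6); substituting into the 2 remaining equations that mention V gives: branch(R, node(node(6, empty, empty), 0, 6), empty) ≐ A,  p(nil, W) ≐ p(nil, branch(0, node(node(6, empty, empty), 0, 6), nil)).
Bind A := branch(R, node(node(6, empty, empty), 0, 6), empty); no other remaining equation mentions A.
Delete trivial equation nil ≐ nil.
Decompose node/3: N ≐ R,  node(6, nil, W) ≐ N,  6 ≐ 6.
Bind N := R; substituting into the one remaining equation that mentions N gives: node(6, nil, W) ≐ R.
Bind R := node(6, nil, W); no other remaining equation mentions R. Substituting into the earlier bindings gives A := branch(node(6, nil, W), node(node(6, empty, empty), 0, 6), empty), N := node(6, nil, W).
Delete trivial equation 6 ≐ 6.
Decompose p/2: nil ≐ nil,  W ≐ branch(0, node(node(6, empty, empty), 0, 6), nil).
Delete trivial equation nil ≐ nil.
Bind W := branch(0, node(node(6, empty, empty), 0, 6), nil). Substituting into the earlier bindings gives A := branch(node(6, nil, branch(0, node(node(6, empty, empty), 0, 6), nil)), node(node(6, empty, empty), 0, 6), empty), N := node(6, nil, branch(0, node(node(6, empty, empty), 0, 6), nil)), R := node(6, nil, branch(0, node(node(6, empty, empty), 0, 6), nil)).
MGU = { V := node(node(6, empty, empty), 0, 6), A := branch(node(6, nil, branch(0, node(node(6, empty, empty), 0, 6), nil)), node(node(6, empty, empty), 0, 6), empty), N := node(6, nil, branch(0, node(node(6, empty, empty), 0, 6), nil)), R := node(6, nil, branch(0, node(node(6, empty, empty), 0, 6), nil)), W := branch(0, node(node(6, empty, empty), 0, 6), nil) }, so R := node(6, nil, branch(0, node(node(6, empty, empty), 0, 6), nil)).

node(6, nil, branch(0, node(node(6, empty, empty), 0, 6), nil))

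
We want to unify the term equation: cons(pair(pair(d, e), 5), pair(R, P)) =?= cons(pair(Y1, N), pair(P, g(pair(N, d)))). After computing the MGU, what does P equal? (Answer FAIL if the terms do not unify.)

Decompose cons/2: pair(pair(d, e), 5) =?= pair(Y1, N),  pair(R, P) =?= pair(P, g(pair(N, d))).
Decompose pair/2: pair(d, e) =?= Y1,  5 =?= N.
Bind Y1 := pair(d, e); no other remaining equation mentions Y1.
Bind N := 5; substituting into the remaining equation gives: pair(R, P) =?= pair(P, g(pair(5, d))).
Decompose pair/2: R =?= P,  P =?= g(pair(5, d)).
Bind R := P; no other remaining equation mentions R.
Bind P := g(pair(5, d)). Substituting into the earlier binding gives R := g(pair(5, d)).
MGU = { Y1 ↦ pair(d, e), N ↦ 5, R ↦ g(pair(5, d)), P ↦ g(pair(5, d)) }, so P ↦ g(pair(5, d)).

g(pair(5, d))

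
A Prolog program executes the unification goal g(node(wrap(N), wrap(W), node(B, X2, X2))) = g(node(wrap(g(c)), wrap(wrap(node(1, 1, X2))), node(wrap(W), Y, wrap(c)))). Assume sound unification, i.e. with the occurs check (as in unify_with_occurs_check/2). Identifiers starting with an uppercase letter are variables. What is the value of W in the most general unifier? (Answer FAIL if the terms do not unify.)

Decompose g/1: node(wrap(N), wrap(W), node(B, X2, X2)) = node(wrap(g(c)), wrap(wrap(node(1, 1, X2))), node(wrap(W), Y, wrap(c))).
Decompose node/3: wrap(N) = wrap(g(c)),  wrap(W) = wrap(wrap(node(1, 1, X2))),  node(B, X2, X2) = node(wrap(W), Y, wrap(c)).
Decompose wrap/1: N = g(c).
Bind N := g(c); no other remaining equation mentions N.
Decompose wrap/1: W = wrap(node(1, 1, X2)).
Bind W := wrap(node(1, 1, X2)); substituting into the remaining equation gives: node(B, X2, X2) = node(wrap(wrap(node(1, 1, X2))), Y, wrap(c)).
Decompose node/3: B = wrap(wrap(node(1, 1, X2))),  X2 = Y,  X2 = wrap(c).
Bind B := wrap(wrap(node(1, 1, X2))); no other remaining equation mentions B.
Bind X2 := Y; substituting into the remaining equation gives: Y = wrap(c). Substituting into the earlier bindings gives W := wrap(node(1, 1, Y)), B := wrap(wrap(node(1, 1, Y))).
Bind Y := wrap(c). Substituting into the earlier bindings gives W := wrap(node(1, 1, wrap(c))), B := wrap(wrap(node(1, 1, wrap(c)))), X2 := wrap(c).
MGU = { N -> g(c), W -> wrap(node(1, 1, wrap(c))), B -> wrap(wrap(node(1, 1, wrap(c)))), X2 -> wrap(c), Y -> wrap(c) }, so W -> wrap(node(1, 1, wrap(c))).

wrap(node(1, 1, wrap(c)))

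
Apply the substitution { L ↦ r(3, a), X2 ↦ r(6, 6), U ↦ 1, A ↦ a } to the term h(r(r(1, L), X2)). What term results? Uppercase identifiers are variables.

h(r(r(1, r(3, a)), r(6, 6)))

Replace each occurrence of L with r(3, a).
Replace each occurrence of X2 with r(6, 6).
Result: h(r(r(1, r(3, a)), r(6, 6))).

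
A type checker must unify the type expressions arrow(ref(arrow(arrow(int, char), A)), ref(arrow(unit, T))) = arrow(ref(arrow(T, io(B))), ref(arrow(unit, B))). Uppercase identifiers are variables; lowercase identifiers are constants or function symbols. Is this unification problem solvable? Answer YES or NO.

Decompose arrow/2: ref(arrow(arrow(int, char), A)) = ref(arrow(T, io(B))),  ref(arrow(unit, T)) = ref(arrow(unit, B)).
Decompose ref/1: arrow(arrow(int, char), A) = arrow(T, io(B)).
Decompose arrow/2: arrow(int, char) = T,  A = io(B).
Bind T := arrow(int, char); substituting into the one remaining equation that mentions T gives: ref(arrow(unit, arrow(int, char))) = ref(arrow(unit, B)).
Bind A := io(B); no other remaining equation mentions A.
Decompose ref/1: arrow(unit, arrow(int, char)) = arrow(unit, B).
Decompose arrow/2: unit = unit,  arrow(int, char) = B.
Delete trivial equation unit = unit.
Bind B := arrow(int, char). Substituting into the earlier binding gives A := io(arrow(int, char)).
No equations remain and no clash or occurs-check failure arose, so a unifier exists.

YES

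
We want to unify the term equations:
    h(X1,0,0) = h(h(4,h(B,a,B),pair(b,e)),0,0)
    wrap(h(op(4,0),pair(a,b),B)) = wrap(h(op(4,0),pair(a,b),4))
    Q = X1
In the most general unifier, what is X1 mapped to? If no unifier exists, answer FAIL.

Decompose h/3: X1 = h(4,h(B,a,B),pair(b,e)),  0 = 0,  0 = 0.
Bind X1 := h(4,h(B,a,B),pair(b,e)); substituting into the one remaining equation that mentions X1 gives: Q = h(4,h(B,a,B),pair(b,e)).
Delete trivial equation 0 = 0.
Delete trivial equation 0 = 0.
Decompose wrap/1: h(op(4,0),pair(a,b),B) = h(op(4,0),pair(a,b),4).
Decompose h/3: op(4,0) = op(4,0),  pair(a,b) = pair(a,b),  B = 4.
Delete trivial equation op(4,0) = op(4,0).
Delete trivial equation pair(a,b) = pair(a,b).
Bind B := 4; substituting into the remaining equation gives: Q = h(4,h(4,a,4),pair(b,e)). Substituting into the earlier binding gives X1 := h(4,h(4,a,4),pair(b,e)).
Bind Q := h(4,h(4,a,4),pair(b,e)).
MGU = { X1 ↦ h(4,h(4,a,4),pair(b,e)), B ↦ 4, Q ↦ h(4,h(4,a,4),pair(b,e)) }, so X1 ↦ h(4,h(4,a,4),pair(b,e)).

h(4,h(4,a,4),pair(b,e))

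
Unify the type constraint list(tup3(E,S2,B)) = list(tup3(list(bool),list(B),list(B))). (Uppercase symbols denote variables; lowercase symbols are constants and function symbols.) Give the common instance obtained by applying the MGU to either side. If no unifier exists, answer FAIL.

FAIL

Decompose list/1: tup3(E,S2,B) = tup3(list(bool),list(B),list(B)).
Decompose tup3/3: E = list(bool),  S2 = list(B),  B = list(B).
Bind E := list(bool); no other remaining equation mentions E.
Bind S2 := list(B); no other remaining equation mentions S2.
Occurs check fails: B occurs in list(B); the equation B = list(B) has no finite solution.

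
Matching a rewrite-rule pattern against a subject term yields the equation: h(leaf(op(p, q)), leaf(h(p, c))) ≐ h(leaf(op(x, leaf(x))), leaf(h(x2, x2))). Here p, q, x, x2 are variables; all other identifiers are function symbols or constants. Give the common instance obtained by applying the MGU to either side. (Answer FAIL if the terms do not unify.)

h(leaf(op(c, leaf(c))), leaf(h(c, c)))

Decompose h/2: leaf(op(p, q)) ≐ leaf(op(x, leaf(x))),  leaf(h(p, c)) ≐ leaf(h(x2, x2)).
Decompose leaf/1: op(p, q) ≐ op(x, leaf(x)).
Decompose op/2: p ≐ x,  q ≐ leaf(x).
Bind p := x; substituting into the one remaining equation that mentions p gives: leaf(h(x, c)) ≐ leaf(h(x2, x2)).
Bind q := leaf(x); no other remaining equation mentions q.
Decompose leaf/1: h(x, c) ≐ h(x2, x2).
Decompose h/2: x ≐ x2,  c ≐ x2.
Bind x := x2; no other remaining equation mentions x. Substituting into the earlier bindings gives p := x2, q := leaf(x2).
Bind x2 := c. Substituting into the earlier bindings gives p := c, q := leaf(c), x := c.
Applying the MGU to either side gives h(leaf(op(c, leaf(c))), leaf(h(c, c))).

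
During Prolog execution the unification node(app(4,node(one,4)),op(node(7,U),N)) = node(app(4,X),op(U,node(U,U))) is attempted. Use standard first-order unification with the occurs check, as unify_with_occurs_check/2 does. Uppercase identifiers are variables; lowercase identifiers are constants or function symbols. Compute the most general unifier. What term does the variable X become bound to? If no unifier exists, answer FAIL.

Decompose node/2: app(4,node(one,4)) = app(4,X),  op(node(7,U),N) = op(U,node(U,U)).
Decompose app/2: 4 = 4,  node(one,4) = X.
Delete trivial equation 4 = 4.
Bind X := node(one,4); no other remaining equation mentions X.
Decompose op/2: node(7,U) = U,  N = node(U,U).
Occurs check fails: U occurs in node(7,U); the equation U = node(7,U) has no finite solution.

FAIL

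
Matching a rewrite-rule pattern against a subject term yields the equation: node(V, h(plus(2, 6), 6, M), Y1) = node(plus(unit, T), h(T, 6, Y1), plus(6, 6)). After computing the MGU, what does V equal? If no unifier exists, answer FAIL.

Decompose node/3: V = plus(unit, T),  h(plus(2, 6), 6, M) = h(T, 6, Y1),  Y1 = plus(6, 6).
Bind V := plus(unit, T); no other remaining equation mentions V.
Decompose h/3: plus(2, 6) = T,  6 = 6,  M = Y1.
Bind T := plus(2, 6); no other remaining equation mentions T. Substituting into the earlier binding gives V := plus(unit, plus(2, 6)).
Delete trivial equation 6 = 6.
Bind M := Y1; no other remaining equation mentions M.
Bind Y1 := plus(6, 6). Substituting into the earlier binding gives M := plus(6, 6).
MGU = { V := plus(unit, plus(2, 6)), T := plus(2, 6), M := plus(6, 6), Y1 := plus(6, 6) }, so V := plus(unit, plus(2, 6)).

plus(unit, plus(2, 6))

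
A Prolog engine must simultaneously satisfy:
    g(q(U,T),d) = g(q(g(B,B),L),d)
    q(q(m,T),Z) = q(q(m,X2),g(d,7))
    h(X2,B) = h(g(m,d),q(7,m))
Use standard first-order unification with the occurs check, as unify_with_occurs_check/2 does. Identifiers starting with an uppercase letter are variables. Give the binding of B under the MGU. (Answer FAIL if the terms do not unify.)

q(7,m)

Decompose g/2: q(U,T) = q(g(B,B),L),  d = d.
Decompose q/2: U = g(B,B),  T = L.
Bind U := g(B,B); no other remaining equation mentions U.
Bind T := L; substituting into the one remaining equation that mentions T gives: q(q(m,L),Z) = q(q(m,X2),g(d,7)).
Delete trivial equation d = d.
Decompose q/2: q(m,L) = q(m,X2),  Z = g(d,7).
Decompose q/2: m = m,  L = X2.
Delete trivial equation m = m.
Bind L := X2; no other remaining equation mentions L. Substituting into the earlier binding gives T := X2.
Bind Z := g(d,7); no other remaining equation mentions Z.
Decompose h/2: X2 = g(m,d),  B = q(7,m).
Bind X2 := g(m,d); no other remaining equation mentions X2. Substituting into the earlier bindings gives T := g(m,d), L := g(m,d).
Bind B := q(7,m). Substituting into the earlier binding gives U := g(q(7,m),q(7,m)).
MGU = { U ↦ g(q(7,m),q(7,m)), T ↦ g(m,d), L ↦ g(m,d), Z ↦ g(d,7), X2 ↦ g(m,d), B ↦ q(7,m) }, so B ↦ q(7,m).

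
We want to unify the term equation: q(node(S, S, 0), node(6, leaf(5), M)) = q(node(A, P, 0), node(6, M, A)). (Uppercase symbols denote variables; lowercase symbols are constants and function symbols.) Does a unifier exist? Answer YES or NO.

YES

Decompose q/2: node(S, S, 0) = node(A, P, 0),  node(6, leaf(5), M) = node(6, M, A).
Decompose node/3: S = A,  S = P,  0 = 0.
Bind S := A; substituting into the one remaining equation that mentions S gives: A = P.
Bind A := P; substituting into the one remaining equation that mentions A gives: node(6, leaf(5), M) = node(6, M, P). Substituting into the earlier binding gives S := P.
Delete trivial equation 0 = 0.
Decompose node/3: 6 = 6,  leaf(5) = M,  M = P.
Delete trivial equation 6 = 6.
Bind M := leaf(5); substituting into the remaining equation gives: leaf(5) = P.
Bind P := leaf(5). Substituting into the earlier bindings gives S := leaf(5), A := leaf(5).
No equations remain and no clash or occurs-check failure arose, so a unifier exists.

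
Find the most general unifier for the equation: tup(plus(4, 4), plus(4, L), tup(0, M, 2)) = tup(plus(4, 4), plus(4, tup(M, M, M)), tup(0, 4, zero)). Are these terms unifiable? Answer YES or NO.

NO

Decompose tup/3: plus(4, 4) = plus(4, 4),  plus(4, L) = plus(4, tup(M, M, M)),  tup(0, M, 2) = tup(0, 4, zero).
Delete trivial equation plus(4, 4) = plus(4, 4).
Decompose plus/2: 4 = 4,  L = tup(M, M, M).
Delete trivial equation 4 = 4.
Bind L := tup(M, M, M); no other remaining equation mentions L.
Decompose tup/3: 0 = 0,  M = 4,  2 = zero.
Delete trivial equation 0 = 0.
Bind M := 4; no other remaining equation mentions M. Substituting into the earlier binding gives L := tup(4, 4, 4).
Clash: constants 2 and zero differ; no unifier exists.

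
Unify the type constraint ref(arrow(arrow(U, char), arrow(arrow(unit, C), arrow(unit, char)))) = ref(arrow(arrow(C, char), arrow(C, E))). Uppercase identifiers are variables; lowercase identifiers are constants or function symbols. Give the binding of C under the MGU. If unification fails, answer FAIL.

Decompose ref/1: arrow(arrow(U, char), arrow(arrow(unit, C), arrow(unit, char))) = arrow(arrow(C, char), arrow(C, E)).
Decompose arrow/2: arrow(U, char) = arrow(C, char),  arrow(arrow(unit, C), arrow(unit, char)) = arrow(C, E).
Decompose arrow/2: U = C,  char = char.
Bind U := C; no other remaining equation mentions U.
Delete trivial equation char = char.
Decompose arrow/2: arrow(unit, C) = C,  arrow(unit, char) = E.
Occurs check fails: C occurs in arrow(unit, C); the equation C = arrow(unit, C) has no finite solution.

FAIL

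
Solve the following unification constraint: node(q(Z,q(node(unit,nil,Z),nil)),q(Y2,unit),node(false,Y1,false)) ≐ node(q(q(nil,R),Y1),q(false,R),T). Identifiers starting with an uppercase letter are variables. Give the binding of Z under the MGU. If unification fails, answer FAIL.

q(nil,unit)

Decompose node/3: q(Z,q(node(unit,nil,Z),nil)) ≐ q(q(nil,R),Y1),  q(Y2,unit) ≐ q(false,R),  node(false,Y1,false) ≐ T.
Decompose q/2: Z ≐ q(nil,R),  q(node(unit,nil,Z),nil) ≐ Y1.
Bind Z := q(nil,R); substituting into the one remaining equation that mentions Z gives: q(node(unit,nil,q(nil,R)),nil) ≐ Y1.
Bind Y1 := q(node(unit,nil,q(nil,R)),nil); substituting into the one remaining equation that mentions Y1 gives: node(false,q(node(unit,nil,q(nil,R)),nil),false) ≐ T.
Decompose q/2: Y2 ≐ false,  unit ≐ R.
Bind Y2 := false; no other remaining equation mentions Y2.
Bind R := unit; substituting into the remaining equation gives: node(false,q(node(unit,nil,q(nil,unit)),nil),false) ≐ T. Substituting into the earlier bindings gives Z := q(nil,unit), Y1 := q(node(unit,nil,q(nil,unit)),nil).
Bind T := node(false,q(node(unit,nil,q(nil,unit)),nil),false).
MGU = { Z ↦ q(nil,unit), Y1 ↦ q(node(unit,nil,q(nil,unit)),nil), Y2 ↦ false, R ↦ unit, T ↦ node(false,q(node(unit,nil,q(nil,unit)),nil),false) }, so Z ↦ q(nil,unit).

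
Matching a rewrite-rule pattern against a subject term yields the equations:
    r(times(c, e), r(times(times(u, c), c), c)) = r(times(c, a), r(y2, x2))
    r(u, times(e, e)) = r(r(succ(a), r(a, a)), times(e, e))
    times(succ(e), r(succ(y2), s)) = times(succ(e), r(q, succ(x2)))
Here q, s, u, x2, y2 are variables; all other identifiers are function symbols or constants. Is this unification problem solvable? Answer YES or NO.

Decompose r/2: times(c, e) = times(c, a),  r(times(times(u, c), c), c) = r(y2, x2).
Decompose times/2: c = c,  e = a.
Delete trivial equation c = c.
Clash: constants e and a differ; no unifier exists.

NO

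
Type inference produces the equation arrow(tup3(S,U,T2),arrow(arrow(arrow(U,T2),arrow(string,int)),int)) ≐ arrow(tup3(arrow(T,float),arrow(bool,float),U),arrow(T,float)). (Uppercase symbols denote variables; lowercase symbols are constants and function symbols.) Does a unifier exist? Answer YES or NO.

NO

Decompose arrow/2: tup3(S,U,T2) ≐ tup3(arrow(T,float),arrow(bool,float),U),  arrow(arrow(arrow(U,T2),arrow(string,int)),int) ≐ arrow(T,float).
Decompose tup3/3: S ≐ arrow(T,float),  U ≐ arrow(bool,float),  T2 ≐ U.
Bind S := arrow(T,float); no other remaining equation mentions S.
Bind U := arrow(bool,float); substituting into the remaining equations gives: T2 ≐ arrow(bool,float),  arrow(arrow(arrow(arrow(bool,float),T2),arrow(string,int)),int) ≐ arrow(T,float).
Bind T2 := arrow(bool,float); substituting into the remaining equation gives: arrow(arrow(arrow(arrow(bool,float),arrow(bool,float)),arrow(string,int)),int) ≐ arrow(T,float).
Decompose arrow/2: arrow(arrow(arrow(bool,float),arrow(bool,float)),arrow(string,int)) ≐ T,  int ≐ float.
Bind T := arrow(arrow(arrow(bool,float),arrow(bool,float)),arrow(string,int)); no other remaining equation mentions T. Substituting into the earlier binding gives S := arrow(arrow(arrow(arrow(bool,float),arrow(bool,float)),arrow(string,int)),float).
Clash: constants int and float differ; no unifier exists.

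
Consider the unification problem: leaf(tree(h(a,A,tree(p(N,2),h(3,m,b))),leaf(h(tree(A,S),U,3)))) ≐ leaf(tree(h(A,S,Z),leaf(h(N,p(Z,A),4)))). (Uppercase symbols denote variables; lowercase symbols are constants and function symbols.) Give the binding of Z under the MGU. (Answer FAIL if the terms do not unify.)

Decompose leaf/1: tree(h(a,A,tree(p(N,2),h(3,m,b))),leaf(h(tree(A,S),U,3))) ≐ tree(h(A,S,Z),leaf(h(N,p(Z,A),4))).
Decompose tree/2: h(a,A,tree(p(N,2),h(3,m,b))) ≐ h(A,S,Z),  leaf(h(tree(A,S),U,3)) ≐ leaf(h(N,p(Z,A),4)).
Decompose h/3: a ≐ A,  A ≐ S,  tree(p(N,2),h(3,m,b)) ≐ Z.
Bind A := a; substituting into the 2 remaining equations that mention A gives: a ≐ S,  leaf(h(tree(a,S),U,3)) ≐ leaf(h(N,p(Z,a),4)).
Bind S := a; substituting into the one remaining equation that mentions S gives: leaf(h(tree(a,a),U,3)) ≐ leaf(h(N,p(Z,a),4)).
Bind Z := tree(p(N,2),h(3,m,b)); substituting into the remaining equation gives: leaf(h(tree(a,a),U,3)) ≐ leaf(h(N,p(tree(p(N,2),h(3,m,b)),a),4)).
Decompose leaf/1: h(tree(a,a),U,3) ≐ h(N,p(tree(p(N,2),h(3,m,b)),a),4).
Decompose h/3: tree(a,a) ≐ N,  U ≐ p(tree(p(N,2),h(3,m,b)),a),  3 ≐ 4.
Bind N := tree(a,a); substituting into the one remaining equation that mentions N gives: U ≐ p(tree(p(tree(a,a),2),h(3,m,b)),a). Substituting into the earlier binding gives Z := tree(p(tree(a,a),2),h(3,m,b)).
Bind U := p(tree(p(tree(a,a),2),h(3,m,b)),a); no other remaining equation mentions U.
Clash: constants 3 and 4 differ; no unifier exists.

FAIL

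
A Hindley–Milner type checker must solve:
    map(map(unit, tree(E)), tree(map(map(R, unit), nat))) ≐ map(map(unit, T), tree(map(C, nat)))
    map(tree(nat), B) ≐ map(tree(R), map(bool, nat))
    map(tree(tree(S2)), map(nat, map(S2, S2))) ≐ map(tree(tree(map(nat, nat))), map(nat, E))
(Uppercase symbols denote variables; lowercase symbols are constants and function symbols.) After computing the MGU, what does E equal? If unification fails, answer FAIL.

Decompose map/2: map(unit, tree(E)) ≐ map(unit, T),  tree(map(map(R, unit), nat)) ≐ tree(map(C, nat)).
Decompose map/2: unit ≐ unit,  tree(E) ≐ T.
Delete trivial equation unit ≐ unit.
Bind T := tree(E); no other remaining equation mentions T.
Decompose tree/1: map(map(R, unit), nat) ≐ map(C, nat).
Decompose map/2: map(R, unit) ≐ C,  nat ≐ nat.
Bind C := map(R, unit); no other remaining equation mentions C.
Delete trivial equation nat ≐ nat.
Decompose map/2: tree(nat) ≐ tree(R),  B ≐ map(bool, nat).
Decompose tree/1: nat ≐ R.
Bind R := nat; no other remaining equation mentions R. Substituting into the earlier binding gives C := map(nat, unit).
Bind B := map(bool, nat); no other remaining equation mentions B.
Decompose map/2: tree(tree(S2)) ≐ tree(tree(map(nat, nat))),  map(nat, map(S2, S2)) ≐ map(nat, E).
Decompose tree/1: tree(S2) ≐ tree(map(nat, nat)).
Decompose tree/1: S2 ≐ map(nat, nat).
Bind S2 := map(nat, nat); substituting into the remaining equation gives: map(nat, map(map(nat, nat), map(nat, nat))) ≐ map(nat, E).
Decompose map/2: nat ≐ nat,  map(map(nat, nat), map(nat, nat)) ≐ E.
Delete trivial equation nat ≐ nat.
Bind E := map(map(nat, nat), map(nat, nat)). Substituting into the earlier binding gives T := tree(map(map(nat, nat), map(nat, nat))).
MGU = { T := tree(map(map(nat, nat), map(nat, nat))), C := map(nat, unit), R := nat, B := map(bool, nat), S2 := map(nat, nat), E := map(map(nat, nat), map(nat, nat)) }, so E := map(map(nat, nat), map(nat, nat)).

map(map(nat, nat), map(nat, nat))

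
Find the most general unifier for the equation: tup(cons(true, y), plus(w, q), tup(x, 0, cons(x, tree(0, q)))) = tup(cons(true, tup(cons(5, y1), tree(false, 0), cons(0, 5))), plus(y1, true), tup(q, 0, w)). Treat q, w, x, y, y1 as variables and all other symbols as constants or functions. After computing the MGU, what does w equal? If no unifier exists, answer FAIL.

cons(true, tree(0, true))

Decompose tup/3: cons(true, y) = cons(true, tup(cons(5, y1), tree(false, 0), cons(0, 5))),  plus(w, q) = plus(y1, true),  tup(x, 0, cons(x, tree(0, q))) = tup(q, 0, w).
Decompose cons/2: true = true,  y = tup(cons(5, y1), tree(false, 0), cons(0, 5)).
Delete trivial equation true = true.
Bind y := tup(cons(5, y1), tree(false, 0), cons(0, 5)); no other remaining equation mentions y.
Decompose plus/2: w = y1,  q = true.
Bind w := y1; substituting into the one remaining equation that mentions w gives: tup(x, 0, cons(x, tree(0, q))) = tup(q, 0, y1).
Bind q := true; substituting into the remaining equation gives: tup(x, 0, cons(x, tree(0, true))) = tup(true, 0, y1).
Decompose tup/3: x = true,  0 = 0,  cons(x, tree(0, true)) = y1.
Bind x := true; substituting into the one remaining equation that mentions x gives: cons(true, tree(0, true)) = y1.
Delete trivial equation 0 = 0.
Bind y1 := cons(true, tree(0, true)). Substituting into the earlier bindings gives y := tup(cons(5, cons(true, tree(0, true))), tree(false, 0), cons(0, 5)), w := cons(true, tree(0, true)).
MGU = { y := tup(cons(5, cons(true, tree(0, true))), tree(false, 0), cons(0, 5)), w := cons(true, tree(0, true)), q := true, x := true, y1 := cons(true, tree(0, true)) }, so w := cons(true, tree(0, true)).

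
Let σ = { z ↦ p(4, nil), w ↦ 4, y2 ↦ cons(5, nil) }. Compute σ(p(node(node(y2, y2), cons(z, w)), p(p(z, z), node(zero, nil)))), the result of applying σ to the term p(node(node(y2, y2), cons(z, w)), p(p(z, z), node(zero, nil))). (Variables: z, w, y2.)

Replace each occurrence of z with p(4, nil).
Replace each occurrence of w with 4.
Replace each occurrence of y2 with cons(5, nil).
Result: p(node(node(cons(5, nil), cons(5, nil)), cons(p(4, nil), 4)), p(p(p(4, nil), p(4, nil)), node(zero, nil))).

p(node(node(cons(5, nil), cons(5, nil)), cons(p(4, nil), 4)), p(p(p(4, nil), p(4, nil)), node(zero, nil)))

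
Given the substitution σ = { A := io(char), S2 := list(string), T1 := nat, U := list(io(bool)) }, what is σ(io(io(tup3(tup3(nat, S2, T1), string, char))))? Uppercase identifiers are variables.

Replace each occurrence of S2 with list(string).
Replace each occurrence of T1 with nat.
Result: io(io(tup3(tup3(nat, list(string), nat), string, char))).

io(io(tup3(tup3(nat, list(string), nat), string, char)))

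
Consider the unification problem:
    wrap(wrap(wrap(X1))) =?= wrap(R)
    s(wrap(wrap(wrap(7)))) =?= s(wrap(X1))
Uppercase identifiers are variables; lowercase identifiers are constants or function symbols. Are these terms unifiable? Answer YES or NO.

Decompose wrap/1: wrap(wrap(X1)) =?= R.
Bind R := wrap(wrap(X1)); no other remaining equation mentions R.
Decompose s/1: wrap(wrap(wrap(7))) =?= wrap(X1).
Decompose wrap/1: wrap(wrap(7)) =?= X1.
Bind X1 := wrap(wrap(7)). Substituting into the earlier binding gives R := wrap(wrap(wrap(wrap(7)))).
No equations remain and no clash or occurs-check failure arose, so a unifier exists.

YES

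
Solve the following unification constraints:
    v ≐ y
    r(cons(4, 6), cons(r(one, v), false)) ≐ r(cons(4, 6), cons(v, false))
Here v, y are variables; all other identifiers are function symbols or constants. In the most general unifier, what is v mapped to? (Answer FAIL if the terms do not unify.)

Bind v := y; substituting into the remaining equation gives: r(cons(4, 6), cons(r(one, y), false)) ≐ r(cons(4, 6), cons(y, false)).
Decompose r/2: cons(4, 6) ≐ cons(4, 6),  cons(r(one, y), false) ≐ cons(y, false).
Delete trivial equation cons(4, 6) ≐ cons(4, 6).
Decompose cons/2: r(one, y) ≐ y,  false ≐ false.
Occurs check fails: y occurs in r(one, y); the equation y ≐ r(one, y) has no finite solution.

FAIL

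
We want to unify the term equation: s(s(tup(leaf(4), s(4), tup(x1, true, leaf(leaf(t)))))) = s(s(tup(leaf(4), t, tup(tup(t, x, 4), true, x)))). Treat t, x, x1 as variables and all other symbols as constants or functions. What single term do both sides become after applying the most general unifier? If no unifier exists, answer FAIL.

Decompose s/1: s(tup(leaf(4), s(4), tup(x1, true, leaf(leaf(t))))) = s(tup(leaf(4), t, tup(tup(t, x, 4), true, x))).
Decompose s/1: tup(leaf(4), s(4), tup(x1, true, leaf(leaf(t)))) = tup(leaf(4), t, tup(tup(t, x, 4), true, x)).
Decompose tup/3: leaf(4) = leaf(4),  s(4) = t,  tup(x1, true, leaf(leaf(t))) = tup(tup(t, x, 4), true, x).
Delete trivial equation leaf(4) = leaf(4).
Bind t := s(4); substituting into the remaining equation gives: tup(x1, true, leaf(leaf(s(4)))) = tup(tup(s(4), x, 4), true, x).
Decompose tup/3: x1 = tup(s(4), x, 4),  true = true,  leaf(leaf(s(4))) = x.
Bind x1 := tup(s(4), x, 4); no other remaining equation mentions x1.
Delete trivial equation true = true.
Bind x := leaf(leaf(s(4))). Substituting into the earlier binding gives x1 := tup(s(4), leaf(leaf(s(4))), 4).
Applying the MGU to either side gives s(s(tup(leaf(4), s(4), tup(tup(s(4), leaf(leaf(s(4))), 4), true, leaf(leaf(s(4))))))).

s(s(tup(leaf(4), s(4), tup(tup(s(4), leaf(leaf(s(4))), 4), true, leaf(leaf(s(4)))))))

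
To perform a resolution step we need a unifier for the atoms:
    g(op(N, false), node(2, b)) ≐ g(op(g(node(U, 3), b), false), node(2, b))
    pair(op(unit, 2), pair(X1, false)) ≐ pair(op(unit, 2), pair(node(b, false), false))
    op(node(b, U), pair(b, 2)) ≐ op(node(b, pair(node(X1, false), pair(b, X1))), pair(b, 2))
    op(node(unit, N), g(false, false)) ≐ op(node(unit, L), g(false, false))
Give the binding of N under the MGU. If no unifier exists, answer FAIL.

Decompose g/2: op(N, false) ≐ op(g(node(U, 3), b), false),  node(2, b) ≐ node(2, b).
Decompose op/2: N ≐ g(node(U, 3), b),  false ≐ false.
Bind N := g(node(U, 3), b); substituting into the one remaining equation that mentions N gives: op(node(unit, g(node(U, 3), b)), g(false, false)) ≐ op(node(unit, L), g(false, false)).
Delete trivial equation false ≐ false.
Delete trivial equation node(2, b) ≐ node(2, b).
Decompose pair/2: op(unit, 2) ≐ op(unit, 2),  pair(X1, false) ≐ pair(node(b, false), false).
Delete trivial equation op(unit, 2) ≐ op(unit, 2).
Decompose pair/2: X1 ≐ node(b, false),  false ≐ false.
Bind X1 := node(b, false); substituting into the one remaining equation that mentions X1 gives: op(node(b, U), pair(b, 2)) ≐ op(node(b, pair(node(node(b, false), false), pair(b, node(b, false)))), pair(b, 2)).
Delete trivial equation false ≐ false.
Decompose op/2: node(b, U) ≐ node(b, pair(node(node(b, false), false), pair(b, node(b, false)))),  pair(b, 2) ≐ pair(b, 2).
Decompose node/2: b ≐ b,  U ≐ pair(node(node(b, false), false), pair(b, node(b, false))).
Delete trivial equation b ≐ b.
Bind U := pair(node(node(b, false), false), pair(b, node(b, false))); substituting into the one remaining equation that mentions U gives: op(node(unit, g(node(pair(node(node(b, false), false), pair(b, node(b, false))), 3), b)), g(false, false)) ≐ op(node(unit, L), g(false, false)). Substituting into the earlier binding gives N := g(node(pair(node(node(b, false), false), pair(b, node(b, false))), 3), b).
Delete trivial equation pair(b, 2) ≐ pair(b, 2).
Decompose op/2: node(unit, g(node(pair(node(node(b, false), false), pair(b, node(b, false))), 3), b)) ≐ node(unit, L),  g(false, false) ≐ g(false, false).
Decompose node/2: unit ≐ unit,  g(node(pair(node(node(b, false), false), pair(b, node(b, false))), 3), b) ≐ L.
Delete trivial equation unit ≐ unit.
Bind L := g(node(pair(node(node(b, false), false), pair(b, node(b, false))), 3), b); no other remaining equation mentions L.
Delete trivial equation g(false, false) ≐ g(false, false).
MGU = { N -> g(node(pair(node(node(b, false), false), pair(b, node(b, false))), 3), b), X1 -> node(b, false), U -> pair(node(node(b, false), false), pair(b, node(b, false))), L -> g(node(pair(node(node(b, false), false), pair(b, node(b, false))), 3), b) }, so N -> g(node(pair(node(node(b, false), false), pair(b, node(b, false))), 3), b).

g(node(pair(node(node(b, false), false), pair(b, node(b, false))), 3), b)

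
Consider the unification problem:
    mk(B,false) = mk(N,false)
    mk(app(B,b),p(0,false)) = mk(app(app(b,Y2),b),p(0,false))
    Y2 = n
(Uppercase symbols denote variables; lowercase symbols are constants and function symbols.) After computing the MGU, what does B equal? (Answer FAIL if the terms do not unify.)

app(b,n)

Decompose mk/2: B = N,  false = false.
Bind B := N; substituting into the one remaining equation that mentions B gives: mk(app(N,b),p(0,false)) = mk(app(app(b,Y2),b),p(0,false)).
Delete trivial equation false = false.
Decompose mk/2: app(N,b) = app(app(b,Y2),b),  p(0,false) = p(0,false).
Decompose app/2: N = app(b,Y2),  b = b.
Bind N := app(b,Y2); no other remaining equation mentions N. Substituting into the earlier binding gives B := app(b,Y2).
Delete trivial equation b = b.
Delete trivial equation p(0,false) = p(0,false).
Bind Y2 := n. Substituting into the earlier bindings gives B := app(b,n), N := app(b,n).
MGU = { B ↦ app(b,n), N ↦ app(b,n), Y2 ↦ n }, so B ↦ app(b,n).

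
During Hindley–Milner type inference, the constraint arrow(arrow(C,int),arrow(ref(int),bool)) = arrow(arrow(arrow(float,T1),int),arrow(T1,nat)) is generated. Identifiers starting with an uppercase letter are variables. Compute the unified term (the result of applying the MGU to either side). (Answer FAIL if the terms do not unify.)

FAIL

Decompose arrow/2: arrow(C,int) = arrow(arrow(float,T1),int),  arrow(ref(int),bool) = arrow(T1,nat).
Decompose arrow/2: C = arrow(float,T1),  int = int.
Bind C := arrow(float,T1); no other remaining equation mentions C.
Delete trivial equation int = int.
Decompose arrow/2: ref(int) = T1,  bool = nat.
Bind T1 := ref(int); no other remaining equation mentions T1. Substituting into the earlier binding gives C := arrow(float,ref(int)).
Clash: constants bool and nat differ; no unifier exists.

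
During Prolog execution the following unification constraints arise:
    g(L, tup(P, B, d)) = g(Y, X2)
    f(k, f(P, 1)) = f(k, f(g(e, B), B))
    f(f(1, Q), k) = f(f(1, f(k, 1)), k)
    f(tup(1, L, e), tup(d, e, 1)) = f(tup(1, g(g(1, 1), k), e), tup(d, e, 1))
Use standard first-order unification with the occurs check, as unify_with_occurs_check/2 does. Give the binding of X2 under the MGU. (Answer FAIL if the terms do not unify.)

tup(g(e, 1), 1, d)

Decompose g/2: L = Y,  tup(P, B, d) = X2.
Bind L := Y; substituting into the one remaining equation that mentions L gives: f(tup(1, Y, e), tup(d, e, 1)) = f(tup(1, g(g(1, 1), k), e), tup(d, e, 1)).
Bind X2 := tup(P, B, d); no other remaining equation mentions X2.
Decompose f/2: k = k,  f(P, 1) = f(g(e, B), B).
Delete trivial equation k = k.
Decompose f/2: P = g(e, B),  1 = B.
Bind P := g(e, B); no other remaining equation mentions P. Substituting into the earlier binding gives X2 := tup(g(e, B), B, d).
Bind B := 1; no other remaining equation mentions B. Substituting into the earlier bindings gives X2 := tup(g(e, 1), 1, d), P := g(e, 1).
Decompose f/2: f(1, Q) = f(1, f(k, 1)),  k = k.
Decompose f/2: 1 = 1,  Q = f(k, 1).
Delete trivial equation 1 = 1.
Bind Q := f(k, 1); no other remaining equation mentions Q.
Delete trivial equation k = k.
Decompose f/2: tup(1, Y, e) = tup(1, g(g(1, 1), k), e),  tup(d, e, 1) = tup(d, e, 1).
Decompose tup/3: 1 = 1,  Y = g(g(1, 1), k),  e = e.
Delete trivial equation 1 = 1.
Bind Y := g(g(1, 1), k); no other remaining equation mentions Y. Substituting into the earlier binding gives L := g(g(1, 1), k).
Delete trivial equation e = e.
Delete trivial equation tup(d, e, 1) = tup(d, e, 1).
MGU = { L = g(g(1, 1), k), X2 = tup(g(e, 1), 1, d), P = g(e, 1), B = 1, Q = f(k, 1), Y = g(g(1, 1), k) }, so X2 = tup(g(e, 1), 1, d).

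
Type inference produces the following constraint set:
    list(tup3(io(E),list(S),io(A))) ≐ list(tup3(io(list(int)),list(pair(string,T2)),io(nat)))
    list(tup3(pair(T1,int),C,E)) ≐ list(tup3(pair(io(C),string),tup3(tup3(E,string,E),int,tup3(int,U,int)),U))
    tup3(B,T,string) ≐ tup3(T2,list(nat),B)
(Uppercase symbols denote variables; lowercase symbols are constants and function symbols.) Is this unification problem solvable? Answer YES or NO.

Decompose list/1: tup3(io(E),list(S),io(A)) ≐ tup3(io(list(int)),list(pair(string,T2)),io(nat)).
Decompose tup3/3: io(E) ≐ io(list(int)),  list(S) ≐ list(pair(string,T2)),  io(A) ≐ io(nat).
Decompose io/1: E ≐ list(int).
Bind E := list(int); substituting into the one remaining equation that mentions E gives: list(tup3(pair(T1,int),C,list(int))) ≐ list(tup3(pair(io(C),string),tup3(tup3(list(int),string,list(int)),int,tup3(int,U,int)),U)).
Decompose list/1: S ≐ pair(string,T2).
Bind S := pair(string,T2); no other remaining equation mentions S.
Decompose io/1: A ≐ nat.
Bind A := nat; no other remaining equation mentions A.
Decompose list/1: tup3(pair(T1,int),C,list(int)) ≐ tup3(pair(io(C),string),tup3(tup3(list(int),string,list(int)),int,tup3(int,U,int)),U).
Decompose tup3/3: pair(T1,int) ≐ pair(io(C),string),  C ≐ tup3(tup3(list(int),string,list(int)),int,tup3(int,U,int)),  list(int) ≐ U.
Decompose pair/2: T1 ≐ io(C),  int ≐ string.
Bind T1 := io(C); no other remaining equation mentions T1.
Clash: constants int and string differ; no unifier exists.

NO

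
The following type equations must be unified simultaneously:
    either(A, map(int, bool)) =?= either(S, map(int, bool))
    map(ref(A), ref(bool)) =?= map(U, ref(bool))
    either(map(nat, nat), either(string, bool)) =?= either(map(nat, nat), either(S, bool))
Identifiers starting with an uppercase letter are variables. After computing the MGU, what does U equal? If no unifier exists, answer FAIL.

ref(string)

Decompose either/2: A =?= S,  map(int, bool) =?= map(int, bool).
Bind A := S; substituting into the one remaining equation that mentions A gives: map(ref(S), ref(bool)) =?= map(U, ref(bool)).
Delete trivial equation map(int, bool) =?= map(int, bool).
Decompose map/2: ref(S) =?= U,  ref(bool) =?= ref(bool).
Bind U := ref(S); no other remaining equation mentions U.
Delete trivial equation ref(bool) =?= ref(bool).
Decompose either/2: map(nat, nat) =?= map(nat, nat),  either(string, bool) =?= either(S, bool).
Delete trivial equation map(nat, nat) =?= map(nat, nat).
Decompose either/2: string =?= S,  bool =?= bool.
Bind S := string; no other remaining equation mentions S. Substituting into the earlier bindings gives A := string, U := ref(string).
Delete trivial equation bool =?= bool.
MGU = { A -> string, U -> ref(string), S -> string }, so U -> ref(string).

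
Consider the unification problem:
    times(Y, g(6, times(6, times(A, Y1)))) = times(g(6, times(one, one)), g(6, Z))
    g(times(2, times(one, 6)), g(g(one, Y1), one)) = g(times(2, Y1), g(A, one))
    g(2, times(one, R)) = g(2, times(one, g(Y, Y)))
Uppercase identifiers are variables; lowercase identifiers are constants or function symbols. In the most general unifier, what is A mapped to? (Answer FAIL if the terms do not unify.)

g(one, times(one, 6))

Decompose times/2: Y = g(6, times(one, one)),  g(6, times(6, times(A, Y1))) = g(6, Z).
Bind Y := g(6, times(one, one)); substituting into the one remaining equation that mentions Y gives: g(2, times(one, R)) = g(2, times(one, g(g(6, times(one, one)), g(6, times(one, one))))).
Decompose g/2: 6 = 6,  times(6, times(A, Y1)) = Z.
Delete trivial equation 6 = 6.
Bind Z := times(6, times(A, Y1)); no other remaining equation mentions Z.
Decompose g/2: times(2, times(one, 6)) = times(2, Y1),  g(g(one, Y1), one) = g(A, one).
Decompose times/2: 2 = 2,  times(one, 6) = Y1.
Delete trivial equation 2 = 2.
Bind Y1 := times(one, 6); substituting into the one remaining equation that mentions Y1 gives: g(g(one, times(one, 6)), one) = g(A, one). Substituting into the earlier binding gives Z := times(6, times(A, times(one, 6))).
Decompose g/2: g(one, times(one, 6)) = A,  one = one.
Bind A := g(one, times(one, 6)); no other remaining equation mentions A. Substituting into the earlier binding gives Z := times(6, times(g(one, times(one, 6)), times(one, 6))).
Delete trivial equation one = one.
Decompose g/2: 2 = 2,  times(one, R) = times(one, g(g(6, times(one, one)), g(6, times(one, one)))).
Delete trivial equation 2 = 2.
Decompose times/2: one = one,  R = g(g(6, times(one, one)), g(6, times(one, one))).
Delete trivial equation one = one.
Bind R := g(g(6, times(one, one)), g(6, times(one, one))).
MGU = { Y := g(6, times(one, one)), Z := times(6, times(g(one, times(one, 6)), times(one, 6))), Y1 := times(one, 6), A := g(one, times(one, 6)), R := g(g(6, times(one, one)), g(6, times(one, one))) }, so A := g(one, times(one, 6)).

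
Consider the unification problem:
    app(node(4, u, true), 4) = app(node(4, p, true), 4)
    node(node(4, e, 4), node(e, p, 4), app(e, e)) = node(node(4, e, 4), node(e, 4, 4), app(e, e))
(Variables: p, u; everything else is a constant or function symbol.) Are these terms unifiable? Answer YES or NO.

YES

Decompose app/2: node(4, u, true) = node(4, p, true),  4 = 4.
Decompose node/3: 4 = 4,  u = p,  true = true.
Delete trivial equation 4 = 4.
Bind u := p; no other remaining equation mentions u.
Delete trivial equation true = true.
Delete trivial equation 4 = 4.
Decompose node/3: node(4, e, 4) = node(4, e, 4),  node(e, p, 4) = node(e, 4, 4),  app(e, e) = app(e, e).
Delete trivial equation node(4, e, 4) = node(4, e, 4).
Decompose node/3: e = e,  p = 4,  4 = 4.
Delete trivial equation e = e.
Bind p := 4; no other remaining equation mentions p. Substituting into the earlier binding gives u := 4.
Delete trivial equation 4 = 4.
Delete trivial equation app(e, e) = app(e, e).
No equations remain and no clash or occurs-check failure arose, so a unifier exists.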